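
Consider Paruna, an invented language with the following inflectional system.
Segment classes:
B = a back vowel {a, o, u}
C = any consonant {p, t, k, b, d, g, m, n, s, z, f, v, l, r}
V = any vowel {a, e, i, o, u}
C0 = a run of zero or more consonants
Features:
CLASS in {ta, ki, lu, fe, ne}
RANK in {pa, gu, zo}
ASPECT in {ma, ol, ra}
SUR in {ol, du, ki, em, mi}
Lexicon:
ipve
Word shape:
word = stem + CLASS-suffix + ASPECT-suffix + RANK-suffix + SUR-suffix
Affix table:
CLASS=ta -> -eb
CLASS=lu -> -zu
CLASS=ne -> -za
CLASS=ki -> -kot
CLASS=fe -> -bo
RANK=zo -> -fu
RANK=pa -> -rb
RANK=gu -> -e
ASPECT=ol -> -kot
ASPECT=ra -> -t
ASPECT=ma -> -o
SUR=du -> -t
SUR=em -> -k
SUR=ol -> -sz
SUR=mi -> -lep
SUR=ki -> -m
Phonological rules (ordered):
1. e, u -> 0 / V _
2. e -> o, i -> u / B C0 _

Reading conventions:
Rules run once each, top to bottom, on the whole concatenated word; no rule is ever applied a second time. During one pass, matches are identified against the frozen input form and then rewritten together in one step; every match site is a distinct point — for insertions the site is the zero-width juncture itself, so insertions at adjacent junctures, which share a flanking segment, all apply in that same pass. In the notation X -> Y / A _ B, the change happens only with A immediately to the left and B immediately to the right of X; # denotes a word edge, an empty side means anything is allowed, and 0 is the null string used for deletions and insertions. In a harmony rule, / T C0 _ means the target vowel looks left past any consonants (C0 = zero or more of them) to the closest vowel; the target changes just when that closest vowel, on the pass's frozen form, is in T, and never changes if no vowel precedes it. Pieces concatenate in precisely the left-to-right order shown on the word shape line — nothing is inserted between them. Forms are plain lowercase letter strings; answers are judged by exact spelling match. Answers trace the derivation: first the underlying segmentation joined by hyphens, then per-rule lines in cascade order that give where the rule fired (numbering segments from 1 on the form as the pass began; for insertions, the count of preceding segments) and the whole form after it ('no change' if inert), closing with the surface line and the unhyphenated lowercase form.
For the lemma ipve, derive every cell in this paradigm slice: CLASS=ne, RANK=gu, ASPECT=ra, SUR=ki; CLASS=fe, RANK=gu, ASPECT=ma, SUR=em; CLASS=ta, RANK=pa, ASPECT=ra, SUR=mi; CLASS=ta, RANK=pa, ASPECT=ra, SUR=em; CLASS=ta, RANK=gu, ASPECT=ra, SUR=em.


cell CLASS=ne, RANK=gu, ASPECT=ra, SUR=ki:
underlying: ipve-za-t-e-m
1. e, u -> 0 / V _: no change
2. e -> o, i -> u / B C0 _: fires at position(s) 8: ipvezatom
surface: ipvezatom

cell CLASS=fe, RANK=gu, ASPECT=ma, SUR=em:
underlying: ipve-bo-o-e-k
1. e, u -> 0 / V _: fires at position(s) 8: ipvebook
2. e -> o, i -> u / B C0 _: no change
surface: ipvebook

cell CLASS=ta, RANK=pa, ASPECT=ra, SUR=mi:
underlying: ipve-eb-t-rb-lep
1. e, u -> 0 / V _: fires at position(s) 5: ipvebtrblep
2. e -> o, i -> u / B C0 _: no change
surface: ipvebtrblep

cell CLASS=ta, RANK=pa, ASPECT=ra, SUR=em:
underlying: ipve-eb-t-rb-k
1. e, u -> 0 / V _: fires at position(s) 5: ipvebtrbk
2. e -> o, i -> u / B C0 _: no change
surface: ipvebtrbk

cell CLASS=ta, RANK=gu, ASPECT=ra, SUR=em:
underlying: ipve-eb-t-e-k
1. e, u -> 0 / V _: fires at position(s) 5: ipvebtek
2. e -> o, i -> u / B C0 _: no change
surface: ipvebtek


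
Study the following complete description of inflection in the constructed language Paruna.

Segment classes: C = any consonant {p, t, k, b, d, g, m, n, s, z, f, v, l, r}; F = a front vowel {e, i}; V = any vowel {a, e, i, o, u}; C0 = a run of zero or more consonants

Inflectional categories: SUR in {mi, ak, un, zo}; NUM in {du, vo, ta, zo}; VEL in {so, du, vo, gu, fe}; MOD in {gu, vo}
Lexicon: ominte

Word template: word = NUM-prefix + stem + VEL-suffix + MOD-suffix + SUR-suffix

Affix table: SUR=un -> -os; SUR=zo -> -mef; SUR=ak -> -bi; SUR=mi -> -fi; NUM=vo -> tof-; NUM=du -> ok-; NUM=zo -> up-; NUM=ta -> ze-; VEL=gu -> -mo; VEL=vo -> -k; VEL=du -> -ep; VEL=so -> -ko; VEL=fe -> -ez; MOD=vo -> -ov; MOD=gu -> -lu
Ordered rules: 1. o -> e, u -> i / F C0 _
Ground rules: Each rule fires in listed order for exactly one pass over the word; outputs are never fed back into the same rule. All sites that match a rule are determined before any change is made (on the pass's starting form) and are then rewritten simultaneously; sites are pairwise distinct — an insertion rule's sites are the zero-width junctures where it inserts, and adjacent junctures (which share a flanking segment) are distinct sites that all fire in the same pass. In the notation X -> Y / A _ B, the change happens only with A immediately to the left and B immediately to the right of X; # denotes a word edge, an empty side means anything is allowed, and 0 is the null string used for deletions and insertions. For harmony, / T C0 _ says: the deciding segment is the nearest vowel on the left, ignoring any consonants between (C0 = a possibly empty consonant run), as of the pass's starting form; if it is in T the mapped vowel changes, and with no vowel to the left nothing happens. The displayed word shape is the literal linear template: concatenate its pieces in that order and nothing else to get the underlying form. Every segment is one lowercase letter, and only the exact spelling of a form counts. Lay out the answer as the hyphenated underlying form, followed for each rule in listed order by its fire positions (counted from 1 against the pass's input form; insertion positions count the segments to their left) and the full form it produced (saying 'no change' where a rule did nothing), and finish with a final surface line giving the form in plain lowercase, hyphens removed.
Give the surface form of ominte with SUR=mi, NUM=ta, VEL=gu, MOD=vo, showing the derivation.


underlying: ze-ominte-mo-ov-fi
1. o -> e, u -> i / F C0 _: fires at position(s) 3, 10: zeemintemeovfi
surface: zeemintemeovfi


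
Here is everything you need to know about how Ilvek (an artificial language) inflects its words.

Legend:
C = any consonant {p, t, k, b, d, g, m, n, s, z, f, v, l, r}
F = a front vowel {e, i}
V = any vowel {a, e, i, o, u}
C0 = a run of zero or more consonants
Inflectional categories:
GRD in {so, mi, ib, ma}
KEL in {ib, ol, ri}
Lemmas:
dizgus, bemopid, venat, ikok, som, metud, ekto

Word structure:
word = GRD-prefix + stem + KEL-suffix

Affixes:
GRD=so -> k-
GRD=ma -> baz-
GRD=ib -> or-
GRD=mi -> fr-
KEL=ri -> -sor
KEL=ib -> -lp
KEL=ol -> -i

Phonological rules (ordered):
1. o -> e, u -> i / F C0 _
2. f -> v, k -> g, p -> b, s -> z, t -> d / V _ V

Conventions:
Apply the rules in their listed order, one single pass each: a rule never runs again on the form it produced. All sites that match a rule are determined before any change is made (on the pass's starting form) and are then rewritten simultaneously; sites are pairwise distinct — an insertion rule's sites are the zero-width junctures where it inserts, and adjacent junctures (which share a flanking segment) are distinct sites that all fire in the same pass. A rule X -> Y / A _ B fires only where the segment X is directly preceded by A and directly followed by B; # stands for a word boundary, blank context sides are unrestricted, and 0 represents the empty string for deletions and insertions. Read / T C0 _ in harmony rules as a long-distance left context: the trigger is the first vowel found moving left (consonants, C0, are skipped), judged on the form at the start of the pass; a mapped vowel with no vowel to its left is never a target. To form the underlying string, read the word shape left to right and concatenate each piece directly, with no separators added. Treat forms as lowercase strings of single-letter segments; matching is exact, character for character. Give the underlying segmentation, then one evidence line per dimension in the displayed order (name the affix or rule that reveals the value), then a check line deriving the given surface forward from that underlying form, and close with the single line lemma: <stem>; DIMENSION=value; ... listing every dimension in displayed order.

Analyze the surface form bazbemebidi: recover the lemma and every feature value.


underlying: baz-bemopid-i
GRD=ma - signalled by the affix baz-
KEL=ol - signalled by the affix -i
check: bazbemopidi -> bazbemepidi -> bazbemebidi
lemma: bemopid; GRD=ma; KEL=ol


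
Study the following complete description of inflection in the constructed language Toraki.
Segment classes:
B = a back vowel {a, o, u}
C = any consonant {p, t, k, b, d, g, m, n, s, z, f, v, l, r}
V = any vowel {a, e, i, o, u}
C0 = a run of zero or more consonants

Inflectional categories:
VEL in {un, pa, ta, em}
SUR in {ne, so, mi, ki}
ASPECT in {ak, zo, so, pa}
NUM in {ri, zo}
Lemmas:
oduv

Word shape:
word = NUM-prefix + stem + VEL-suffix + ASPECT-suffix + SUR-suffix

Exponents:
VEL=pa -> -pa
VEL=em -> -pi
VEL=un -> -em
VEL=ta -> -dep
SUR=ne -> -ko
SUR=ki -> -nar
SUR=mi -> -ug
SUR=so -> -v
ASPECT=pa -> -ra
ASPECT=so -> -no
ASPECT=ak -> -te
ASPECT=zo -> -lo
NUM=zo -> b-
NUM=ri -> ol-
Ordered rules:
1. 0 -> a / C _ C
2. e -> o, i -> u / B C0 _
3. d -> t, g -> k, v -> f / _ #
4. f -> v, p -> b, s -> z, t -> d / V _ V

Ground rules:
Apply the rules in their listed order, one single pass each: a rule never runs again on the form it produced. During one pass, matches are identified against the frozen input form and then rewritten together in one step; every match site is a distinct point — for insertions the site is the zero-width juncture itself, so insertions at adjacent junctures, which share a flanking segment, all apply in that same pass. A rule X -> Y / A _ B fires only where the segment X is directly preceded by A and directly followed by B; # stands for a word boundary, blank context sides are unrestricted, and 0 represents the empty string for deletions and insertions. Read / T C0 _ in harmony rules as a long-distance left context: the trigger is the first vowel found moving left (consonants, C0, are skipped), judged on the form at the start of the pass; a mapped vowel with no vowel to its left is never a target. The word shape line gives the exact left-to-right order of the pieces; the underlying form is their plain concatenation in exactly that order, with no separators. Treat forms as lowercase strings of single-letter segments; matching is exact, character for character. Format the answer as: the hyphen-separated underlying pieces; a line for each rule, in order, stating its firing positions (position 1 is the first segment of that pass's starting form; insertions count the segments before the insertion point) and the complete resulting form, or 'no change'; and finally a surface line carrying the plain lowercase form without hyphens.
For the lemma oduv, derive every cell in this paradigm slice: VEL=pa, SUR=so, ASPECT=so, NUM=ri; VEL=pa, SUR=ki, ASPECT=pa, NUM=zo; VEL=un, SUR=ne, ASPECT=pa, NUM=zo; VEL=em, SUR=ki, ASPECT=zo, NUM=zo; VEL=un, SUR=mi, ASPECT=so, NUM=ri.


cell VEL=pa, SUR=so, ASPECT=so, NUM=ri:
underlying: ol-oduv-pa-no-v
1. 0 -> a / C _ C: inserts after position(s) 6: oloduvapanov
2. e -> o, i -> u / B C0 _: no change
3. d -> t, g -> k, v -> f / _ #: fires at position(s) 12: oloduvapanof
4. f -> v, p -> b, s -> z, t -> d / V _ V: fires at position(s) 8: oloduvabanof
surface: oloduvabanof

cell VEL=pa, SUR=ki, ASPECT=pa, NUM=zo:
underlying: b-oduv-pa-ra-nar
1. 0 -> a / C _ C: inserts after position(s) 5: boduvaparanar
2. e -> o, i -> u / B C0 _: no change
3. d -> t, g -> k, v -> f / _ #: no change
4. f -> v, p -> b, s -> z, t -> d / V _ V: fires at position(s) 7: boduvabaranar
surface: boduvabaranar

cell VEL=un, SUR=ne, ASPECT=pa, NUM=zo:
underlying: b-oduv-em-ra-ko
1. 0 -> a / C _ C: inserts after position(s) 7: boduvemarako
2. e -> o, i -> u / B C0 _: fires at position(s) 6: boduvomarako
3. d -> t, g -> k, v -> f / _ #: no change
4. f -> v, p -> b, s -> z, t -> d / V _ V: no change
surface: boduvomarako

cell VEL=em, SUR=ki, ASPECT=zo, NUM=zo:
underlying: b-oduv-pi-lo-nar
1. 0 -> a / C _ C: inserts after position(s) 5: boduvapilonar
2. e -> o, i -> u / B C0 _: fires at position(s) 8: boduvapulonar
3. d -> t, g -> k, v -> f / _ #: no change
4. f -> v, p -> b, s -> z, t -> d / V _ V: fires at position(s) 7: boduvabulonar
surface: boduvabulonar

cell VEL=un, SUR=mi, ASPECT=so, NUM=ri:
underlying: ol-oduv-em-no-ug
1. 0 -> a / C _ C: inserts after position(s) 8: oloduvemanoug
2. e -> o, i -> u / B C0 _: fires at position(s) 7: oloduvomanoug
3. d -> t, g -> k, v -> f / _ #: fires at position(s) 13: oloduvomanouk
4. f -> v, p -> b, s -> z, t -> d / V _ V: no change
surface: oloduvomanouk


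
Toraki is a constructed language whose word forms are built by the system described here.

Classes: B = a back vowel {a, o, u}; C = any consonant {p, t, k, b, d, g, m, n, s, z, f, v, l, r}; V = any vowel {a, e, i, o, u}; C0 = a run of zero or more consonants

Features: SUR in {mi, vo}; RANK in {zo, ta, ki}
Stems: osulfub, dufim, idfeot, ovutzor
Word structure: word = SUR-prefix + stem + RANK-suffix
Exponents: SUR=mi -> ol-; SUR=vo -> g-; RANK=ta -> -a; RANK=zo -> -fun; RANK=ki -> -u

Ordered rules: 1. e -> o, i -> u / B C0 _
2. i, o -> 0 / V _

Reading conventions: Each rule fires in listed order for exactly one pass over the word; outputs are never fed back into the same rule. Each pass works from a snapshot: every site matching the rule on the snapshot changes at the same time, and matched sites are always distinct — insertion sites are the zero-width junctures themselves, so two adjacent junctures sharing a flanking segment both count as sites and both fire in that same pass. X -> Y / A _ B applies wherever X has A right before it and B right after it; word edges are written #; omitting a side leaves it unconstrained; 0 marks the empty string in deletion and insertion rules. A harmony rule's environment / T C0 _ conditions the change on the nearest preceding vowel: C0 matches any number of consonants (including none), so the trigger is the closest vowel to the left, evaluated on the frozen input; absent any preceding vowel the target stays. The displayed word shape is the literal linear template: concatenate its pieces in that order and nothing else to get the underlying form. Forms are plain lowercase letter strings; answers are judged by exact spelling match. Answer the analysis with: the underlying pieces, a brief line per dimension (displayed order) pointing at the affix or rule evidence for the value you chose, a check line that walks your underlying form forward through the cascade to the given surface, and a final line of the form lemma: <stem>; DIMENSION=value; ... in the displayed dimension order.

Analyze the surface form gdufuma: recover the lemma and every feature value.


underlying: g-dufim-a
SUR=vo - signalled by the affix g-
RANK=ta - signalled by the affix -a
check: gdufima -> gdufuma -> gdufuma
lemma: dufim; SUR=vo; RANK=ta


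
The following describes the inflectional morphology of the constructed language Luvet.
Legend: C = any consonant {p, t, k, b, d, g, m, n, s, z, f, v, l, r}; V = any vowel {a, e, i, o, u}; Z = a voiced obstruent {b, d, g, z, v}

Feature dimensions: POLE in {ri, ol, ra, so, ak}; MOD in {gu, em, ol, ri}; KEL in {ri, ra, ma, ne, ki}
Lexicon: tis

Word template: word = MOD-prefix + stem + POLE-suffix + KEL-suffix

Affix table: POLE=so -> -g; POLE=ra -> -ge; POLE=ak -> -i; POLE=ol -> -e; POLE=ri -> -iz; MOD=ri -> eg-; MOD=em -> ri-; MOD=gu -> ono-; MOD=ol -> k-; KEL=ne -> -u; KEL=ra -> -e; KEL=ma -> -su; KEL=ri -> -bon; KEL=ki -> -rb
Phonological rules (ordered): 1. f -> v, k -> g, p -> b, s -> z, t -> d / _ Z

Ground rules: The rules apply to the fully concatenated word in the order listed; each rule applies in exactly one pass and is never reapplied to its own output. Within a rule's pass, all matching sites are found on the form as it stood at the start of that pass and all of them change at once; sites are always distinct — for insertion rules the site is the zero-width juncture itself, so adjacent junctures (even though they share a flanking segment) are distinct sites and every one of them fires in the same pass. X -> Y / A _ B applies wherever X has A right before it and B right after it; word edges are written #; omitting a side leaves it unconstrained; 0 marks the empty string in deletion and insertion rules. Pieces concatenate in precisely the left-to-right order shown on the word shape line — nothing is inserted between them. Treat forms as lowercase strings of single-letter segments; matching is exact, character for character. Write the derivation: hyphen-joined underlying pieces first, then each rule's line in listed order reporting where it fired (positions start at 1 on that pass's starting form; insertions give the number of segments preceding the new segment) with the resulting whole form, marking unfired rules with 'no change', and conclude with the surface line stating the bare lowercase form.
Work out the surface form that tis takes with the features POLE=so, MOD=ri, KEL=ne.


underlying: eg-tis-g-u
1. f -> v, k -> g, p -> b, s -> z, t -> d / _ Z: fires at position(s) 5: egtizgu
surface: egtizgu


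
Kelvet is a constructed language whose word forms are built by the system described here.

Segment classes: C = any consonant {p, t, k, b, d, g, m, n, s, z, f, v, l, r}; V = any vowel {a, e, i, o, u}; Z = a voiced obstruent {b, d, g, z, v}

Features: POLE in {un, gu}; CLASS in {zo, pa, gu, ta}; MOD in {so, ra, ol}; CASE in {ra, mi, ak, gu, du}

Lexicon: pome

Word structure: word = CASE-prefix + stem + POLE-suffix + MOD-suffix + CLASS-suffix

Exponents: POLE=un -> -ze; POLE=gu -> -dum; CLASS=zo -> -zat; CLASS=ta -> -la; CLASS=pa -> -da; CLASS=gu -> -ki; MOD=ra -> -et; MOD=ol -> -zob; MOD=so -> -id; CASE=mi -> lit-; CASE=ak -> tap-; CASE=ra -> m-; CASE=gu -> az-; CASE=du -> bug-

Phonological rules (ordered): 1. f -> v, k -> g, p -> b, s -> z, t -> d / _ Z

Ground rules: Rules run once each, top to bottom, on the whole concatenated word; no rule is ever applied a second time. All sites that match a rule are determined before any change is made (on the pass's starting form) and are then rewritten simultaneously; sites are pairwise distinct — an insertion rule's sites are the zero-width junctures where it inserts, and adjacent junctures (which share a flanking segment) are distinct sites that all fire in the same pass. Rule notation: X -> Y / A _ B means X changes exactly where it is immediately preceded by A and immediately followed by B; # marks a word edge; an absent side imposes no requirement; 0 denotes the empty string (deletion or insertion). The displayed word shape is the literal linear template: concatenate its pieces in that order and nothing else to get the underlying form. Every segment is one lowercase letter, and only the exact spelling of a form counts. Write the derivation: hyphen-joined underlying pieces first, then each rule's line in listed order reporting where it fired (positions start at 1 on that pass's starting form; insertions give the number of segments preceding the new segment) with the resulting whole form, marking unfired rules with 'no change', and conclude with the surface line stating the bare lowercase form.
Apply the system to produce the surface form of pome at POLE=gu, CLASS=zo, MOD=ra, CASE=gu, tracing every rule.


underlying: az-pome-dum-et-zat
1. f -> v, k -> g, p -> b, s -> z, t -> d / _ Z: fires at position(s) 11: azpomedumedzat
surface: azpomedumedzat


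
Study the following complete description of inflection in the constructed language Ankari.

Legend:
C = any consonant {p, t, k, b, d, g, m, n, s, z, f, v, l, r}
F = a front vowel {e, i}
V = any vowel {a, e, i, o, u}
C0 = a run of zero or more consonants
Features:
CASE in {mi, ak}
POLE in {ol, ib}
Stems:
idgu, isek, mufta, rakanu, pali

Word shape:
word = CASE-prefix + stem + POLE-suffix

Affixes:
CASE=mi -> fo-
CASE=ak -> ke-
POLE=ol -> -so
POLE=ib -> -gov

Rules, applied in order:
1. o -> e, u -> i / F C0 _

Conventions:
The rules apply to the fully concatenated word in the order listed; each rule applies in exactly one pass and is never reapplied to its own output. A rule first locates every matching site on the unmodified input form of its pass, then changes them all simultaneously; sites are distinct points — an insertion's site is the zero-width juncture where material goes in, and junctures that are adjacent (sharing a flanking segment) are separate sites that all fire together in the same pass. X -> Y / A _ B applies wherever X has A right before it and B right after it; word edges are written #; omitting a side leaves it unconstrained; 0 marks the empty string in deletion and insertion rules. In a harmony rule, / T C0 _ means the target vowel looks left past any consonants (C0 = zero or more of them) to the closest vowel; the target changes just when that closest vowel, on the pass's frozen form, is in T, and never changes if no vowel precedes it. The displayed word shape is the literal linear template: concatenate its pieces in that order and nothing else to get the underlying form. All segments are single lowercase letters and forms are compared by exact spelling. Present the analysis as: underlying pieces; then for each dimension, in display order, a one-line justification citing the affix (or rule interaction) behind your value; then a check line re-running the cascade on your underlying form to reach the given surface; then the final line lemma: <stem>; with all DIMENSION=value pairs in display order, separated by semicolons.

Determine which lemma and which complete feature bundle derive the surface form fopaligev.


underlying: fo-pali-gov
CASE=mi - signalled by the affix fo-
POLE=ib - signalled by the affix -gov
check: fopaligov -> fopaligev
lemma: pali; CASE=mi; POLE=ib


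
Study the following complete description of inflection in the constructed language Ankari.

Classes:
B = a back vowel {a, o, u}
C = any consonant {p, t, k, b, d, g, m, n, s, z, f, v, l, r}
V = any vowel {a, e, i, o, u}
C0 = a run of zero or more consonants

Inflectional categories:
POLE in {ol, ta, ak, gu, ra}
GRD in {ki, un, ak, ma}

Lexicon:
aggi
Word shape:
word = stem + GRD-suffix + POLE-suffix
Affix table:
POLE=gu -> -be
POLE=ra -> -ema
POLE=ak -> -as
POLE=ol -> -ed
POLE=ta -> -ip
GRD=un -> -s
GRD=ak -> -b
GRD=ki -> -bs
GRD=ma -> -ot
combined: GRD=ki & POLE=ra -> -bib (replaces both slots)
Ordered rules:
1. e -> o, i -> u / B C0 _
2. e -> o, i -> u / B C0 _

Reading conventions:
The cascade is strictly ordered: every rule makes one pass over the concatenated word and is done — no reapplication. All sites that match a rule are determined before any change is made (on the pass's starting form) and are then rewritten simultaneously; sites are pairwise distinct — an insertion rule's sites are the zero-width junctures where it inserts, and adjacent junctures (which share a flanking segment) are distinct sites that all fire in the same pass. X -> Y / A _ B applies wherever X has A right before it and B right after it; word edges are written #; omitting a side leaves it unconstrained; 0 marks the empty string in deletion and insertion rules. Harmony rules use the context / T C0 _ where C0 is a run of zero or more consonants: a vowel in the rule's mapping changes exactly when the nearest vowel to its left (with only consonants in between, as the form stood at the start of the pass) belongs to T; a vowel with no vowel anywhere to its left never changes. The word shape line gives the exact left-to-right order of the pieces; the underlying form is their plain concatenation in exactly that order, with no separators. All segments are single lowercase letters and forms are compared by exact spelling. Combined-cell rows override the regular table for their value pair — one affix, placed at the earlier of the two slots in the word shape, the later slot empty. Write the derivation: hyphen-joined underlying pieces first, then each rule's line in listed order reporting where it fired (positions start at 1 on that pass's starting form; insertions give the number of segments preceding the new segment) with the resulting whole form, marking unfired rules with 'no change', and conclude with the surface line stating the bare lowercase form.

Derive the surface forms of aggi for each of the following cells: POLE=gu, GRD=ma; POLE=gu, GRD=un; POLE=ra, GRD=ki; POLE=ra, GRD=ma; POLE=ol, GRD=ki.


cell POLE=gu, GRD=ma:
underlying: aggi-ot-be
1. e -> o, i -> u / B C0 _: fires at position(s) 4, 8: agguotbo
2. e -> o, i -> u / B C0 _: no change
surface: agguotbo

cell POLE=gu, GRD=un:
underlying: aggi-s-be
1. e -> o, i -> u / B C0 _: fires at position(s) 4: aggusbe
2. e -> o, i -> u / B C0 _: fires at position(s) 7: aggusbo
surface: aggusbo

cell POLE=ra, GRD=ki:
underlying: aggi-bib
1. e -> o, i -> u / B C0 _: fires at position(s) 4: aggubib
2. e -> o, i -> u / B C0 _: fires at position(s) 6: aggubub
surface: aggubub

cell POLE=ra, GRD=ma:
underlying: aggi-ot-ema
1. e -> o, i -> u / B C0 _: fires at position(s) 4, 7: agguotoma
2. e -> o, i -> u / B C0 _: no change
surface: agguotoma

cell POLE=ol, GRD=ki:
underlying: aggi-bs-ed
1. e -> o, i -> u / B C0 _: fires at position(s) 4: aggubsed
2. e -> o, i -> u / B C0 _: fires at position(s) 7: aggubsod
surface: aggubsod


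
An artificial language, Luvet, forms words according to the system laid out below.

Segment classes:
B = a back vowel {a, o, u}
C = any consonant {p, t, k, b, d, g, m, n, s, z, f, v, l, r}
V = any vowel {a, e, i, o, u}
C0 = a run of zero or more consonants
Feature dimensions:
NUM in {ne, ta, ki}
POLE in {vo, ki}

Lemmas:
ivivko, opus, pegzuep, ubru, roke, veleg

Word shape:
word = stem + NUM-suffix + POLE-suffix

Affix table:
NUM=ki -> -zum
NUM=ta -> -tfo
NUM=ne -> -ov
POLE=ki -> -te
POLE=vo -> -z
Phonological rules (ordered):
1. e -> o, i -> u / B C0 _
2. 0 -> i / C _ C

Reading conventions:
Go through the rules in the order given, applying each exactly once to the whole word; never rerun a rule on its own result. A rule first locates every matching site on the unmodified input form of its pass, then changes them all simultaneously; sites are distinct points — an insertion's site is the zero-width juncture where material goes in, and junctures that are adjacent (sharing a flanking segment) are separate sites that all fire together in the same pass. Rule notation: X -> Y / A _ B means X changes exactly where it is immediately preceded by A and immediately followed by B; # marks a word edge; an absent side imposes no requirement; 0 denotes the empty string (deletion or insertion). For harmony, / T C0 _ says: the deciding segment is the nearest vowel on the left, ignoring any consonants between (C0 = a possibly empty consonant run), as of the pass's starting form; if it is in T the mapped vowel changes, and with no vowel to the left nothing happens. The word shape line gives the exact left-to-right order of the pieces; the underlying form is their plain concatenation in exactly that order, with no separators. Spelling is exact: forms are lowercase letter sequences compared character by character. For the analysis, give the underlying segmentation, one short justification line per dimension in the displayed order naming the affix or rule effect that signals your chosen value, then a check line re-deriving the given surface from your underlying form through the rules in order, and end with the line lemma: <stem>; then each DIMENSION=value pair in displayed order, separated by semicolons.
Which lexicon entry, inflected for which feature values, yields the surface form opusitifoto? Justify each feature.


underlying: opus-tfo-te
NUM=ta - signalled by the affix -tfo
POLE=ki - signalled by the affix -te
check: opustfote -> opustfoto -> opusitifoto
lemma: opus; NUM=ta; POLE=ki


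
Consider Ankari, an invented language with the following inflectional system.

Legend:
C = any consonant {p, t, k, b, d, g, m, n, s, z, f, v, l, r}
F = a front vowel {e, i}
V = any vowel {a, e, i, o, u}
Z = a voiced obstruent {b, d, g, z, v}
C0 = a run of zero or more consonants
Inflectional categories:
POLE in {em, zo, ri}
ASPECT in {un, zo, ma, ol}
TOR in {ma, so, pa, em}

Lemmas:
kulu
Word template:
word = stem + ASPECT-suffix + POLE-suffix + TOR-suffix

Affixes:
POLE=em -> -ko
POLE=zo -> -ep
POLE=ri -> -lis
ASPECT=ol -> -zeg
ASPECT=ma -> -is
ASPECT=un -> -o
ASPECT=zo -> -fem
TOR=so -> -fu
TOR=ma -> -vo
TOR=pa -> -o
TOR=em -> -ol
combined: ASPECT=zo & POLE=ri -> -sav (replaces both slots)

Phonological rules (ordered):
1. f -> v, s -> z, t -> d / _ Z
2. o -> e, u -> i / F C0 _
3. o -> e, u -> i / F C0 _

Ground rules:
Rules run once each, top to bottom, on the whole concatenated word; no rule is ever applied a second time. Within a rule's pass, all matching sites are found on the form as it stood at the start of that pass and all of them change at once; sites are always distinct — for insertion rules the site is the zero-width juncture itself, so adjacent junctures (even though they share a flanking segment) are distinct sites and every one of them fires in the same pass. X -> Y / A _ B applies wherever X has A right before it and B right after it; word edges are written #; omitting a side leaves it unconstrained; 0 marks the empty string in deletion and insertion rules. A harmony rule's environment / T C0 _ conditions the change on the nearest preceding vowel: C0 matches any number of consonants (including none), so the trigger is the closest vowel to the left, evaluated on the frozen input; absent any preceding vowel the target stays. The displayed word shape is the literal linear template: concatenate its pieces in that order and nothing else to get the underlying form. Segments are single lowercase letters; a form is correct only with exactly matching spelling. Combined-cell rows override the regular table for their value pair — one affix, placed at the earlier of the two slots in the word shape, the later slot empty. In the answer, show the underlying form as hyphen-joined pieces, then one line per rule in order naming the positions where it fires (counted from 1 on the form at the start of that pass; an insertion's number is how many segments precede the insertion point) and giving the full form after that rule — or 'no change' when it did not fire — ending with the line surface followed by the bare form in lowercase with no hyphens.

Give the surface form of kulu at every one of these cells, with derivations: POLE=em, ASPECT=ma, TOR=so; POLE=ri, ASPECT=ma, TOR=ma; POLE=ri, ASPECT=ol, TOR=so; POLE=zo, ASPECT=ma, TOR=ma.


cell POLE=em, ASPECT=ma, TOR=so:
underlying: kulu-is-ko-fu
1. f -> v, s -> z, t -> d / _ Z: no change
2. o -> e, u -> i / F C0 _: fires at position(s) 8: kuluiskefu
3. o -> e, u -> i / F C0 _: fires at position(s) 10: kuluiskefi
surface: kuluiskefi

cell POLE=ri, ASPECT=ma, TOR=ma:
underlying: kulu-is-lis-vo
1. f -> v, s -> z, t -> d / _ Z: fires at position(s) 9: kuluislizvo
2. o -> e, u -> i / F C0 _: fires at position(s) 11: kuluislizve
3. o -> e, u -> i / F C0 _: no change
surface: kuluislizve

cell POLE=ri, ASPECT=ol, TOR=so:
underlying: kulu-zeg-lis-fu
1. f -> v, s -> z, t -> d / _ Z: no change
2. o -> e, u -> i / F C0 _: fires at position(s) 12: kuluzeglisfi
3. o -> e, u -> i / F C0 _: no change
surface: kuluzeglisfi

cell POLE=zo, ASPECT=ma, TOR=ma:
underlying: kulu-is-ep-vo
1. f -> v, s -> z, t -> d / _ Z: no change
2. o -> e, u -> i / F C0 _: fires at position(s) 10: kuluisepve
3. o -> e, u -> i / F C0 _: no change
surface: kuluisepve


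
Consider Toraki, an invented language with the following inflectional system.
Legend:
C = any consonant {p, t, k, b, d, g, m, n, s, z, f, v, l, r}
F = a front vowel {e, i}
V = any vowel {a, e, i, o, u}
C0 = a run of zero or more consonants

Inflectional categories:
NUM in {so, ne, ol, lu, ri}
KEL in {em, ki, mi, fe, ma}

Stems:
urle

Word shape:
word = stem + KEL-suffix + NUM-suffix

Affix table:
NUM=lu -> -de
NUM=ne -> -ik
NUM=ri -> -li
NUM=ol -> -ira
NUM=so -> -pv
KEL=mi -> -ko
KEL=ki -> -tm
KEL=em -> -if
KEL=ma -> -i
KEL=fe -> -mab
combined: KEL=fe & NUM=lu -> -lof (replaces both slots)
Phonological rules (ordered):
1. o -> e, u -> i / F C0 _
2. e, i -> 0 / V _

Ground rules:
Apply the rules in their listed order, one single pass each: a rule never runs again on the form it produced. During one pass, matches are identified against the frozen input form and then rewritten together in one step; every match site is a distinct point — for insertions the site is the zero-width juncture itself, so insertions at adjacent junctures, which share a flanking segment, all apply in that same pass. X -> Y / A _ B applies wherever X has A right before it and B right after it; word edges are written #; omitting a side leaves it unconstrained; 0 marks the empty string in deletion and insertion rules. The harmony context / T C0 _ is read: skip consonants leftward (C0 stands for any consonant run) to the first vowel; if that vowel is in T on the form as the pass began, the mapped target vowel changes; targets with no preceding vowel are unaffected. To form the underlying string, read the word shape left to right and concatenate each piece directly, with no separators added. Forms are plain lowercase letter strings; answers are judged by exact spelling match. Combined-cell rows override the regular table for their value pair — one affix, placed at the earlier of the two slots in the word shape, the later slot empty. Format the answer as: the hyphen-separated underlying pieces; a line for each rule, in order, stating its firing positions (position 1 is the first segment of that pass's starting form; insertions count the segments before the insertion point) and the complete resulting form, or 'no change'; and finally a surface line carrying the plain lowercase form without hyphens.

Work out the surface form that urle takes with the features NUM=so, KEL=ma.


underlying: urle-i-pv
1. o -> e, u -> i / F C0 _: no change
2. e, i -> 0 / V _: fires at position(s) 5: urlepv
surface: urlepv


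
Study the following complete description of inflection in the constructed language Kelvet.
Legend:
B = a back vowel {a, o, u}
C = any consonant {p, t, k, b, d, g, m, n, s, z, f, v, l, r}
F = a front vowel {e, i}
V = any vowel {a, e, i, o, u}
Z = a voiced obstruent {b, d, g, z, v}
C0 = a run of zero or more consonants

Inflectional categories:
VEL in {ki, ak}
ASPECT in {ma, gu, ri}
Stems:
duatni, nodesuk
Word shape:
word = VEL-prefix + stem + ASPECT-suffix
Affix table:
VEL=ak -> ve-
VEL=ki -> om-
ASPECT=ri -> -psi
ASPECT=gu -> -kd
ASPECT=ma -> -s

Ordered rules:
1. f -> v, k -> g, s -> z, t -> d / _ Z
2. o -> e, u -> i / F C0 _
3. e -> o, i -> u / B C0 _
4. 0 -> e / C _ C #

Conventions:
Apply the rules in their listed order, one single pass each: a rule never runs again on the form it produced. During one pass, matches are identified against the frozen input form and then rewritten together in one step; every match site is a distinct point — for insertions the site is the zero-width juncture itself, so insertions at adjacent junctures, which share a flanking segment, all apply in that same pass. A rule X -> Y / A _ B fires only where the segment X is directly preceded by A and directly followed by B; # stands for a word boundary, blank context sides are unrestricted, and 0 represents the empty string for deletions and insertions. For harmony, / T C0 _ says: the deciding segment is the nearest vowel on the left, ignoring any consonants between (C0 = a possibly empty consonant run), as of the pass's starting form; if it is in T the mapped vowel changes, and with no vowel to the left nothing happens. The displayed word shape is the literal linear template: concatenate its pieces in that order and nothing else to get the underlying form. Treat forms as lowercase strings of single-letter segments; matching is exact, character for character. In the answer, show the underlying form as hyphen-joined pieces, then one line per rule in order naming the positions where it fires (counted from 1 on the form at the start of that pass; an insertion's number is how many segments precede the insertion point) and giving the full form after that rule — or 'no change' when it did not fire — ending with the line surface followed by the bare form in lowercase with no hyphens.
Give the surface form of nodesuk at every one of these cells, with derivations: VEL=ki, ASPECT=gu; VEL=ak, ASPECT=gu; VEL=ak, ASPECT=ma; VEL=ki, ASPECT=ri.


cell VEL=ki, ASPECT=gu:
underlying: om-nodesuk-kd
1. f -> v, k -> g, s -> z, t -> d / _ Z: fires at position(s) 10: omnodesukgd
2. o -> e, u -> i / F C0 _: fires at position(s) 8: omnodesikgd
3. e -> o, i -> u / B C0 _: fires at position(s) 6: omnodosikgd
4. 0 -> e / C _ C #: inserts after position(s) 10: omnodosikged
surface: omnodosikged

cell VEL=ak, ASPECT=gu:
underlying: ve-nodesuk-kd
1. f -> v, k -> g, s -> z, t -> d / _ Z: fires at position(s) 10: venodesukgd
2. o -> e, u -> i / F C0 _: fires at position(s) 4, 8: venedesikgd
3. e -> o, i -> u / B C0 _: no change
4. 0 -> e / C _ C #: inserts after position(s) 10: venedesikged
surface: venedesikged

cell VEL=ak, ASPECT=ma:
underlying: ve-nodesuk-s
1. f -> v, k -> g, s -> z, t -> d / _ Z: no change
2. o -> e, u -> i / F C0 _: fires at position(s) 4, 8: venedesiks
3. e -> o, i -> u / B C0 _: no change
4. 0 -> e / C _ C #: inserts after position(s) 9: venedesikes
surface: venedesikes

cell VEL=ki, ASPECT=ri:
underlying: om-nodesuk-psi
1. f -> v, k -> g, s -> z, t -> d / _ Z: no change
2. o -> e, u -> i / F C0 _: fires at position(s) 8: omnodesikpsi
3. e -> o, i -> u / B C0 _: fires at position(s) 6: omnodosikpsi
4. 0 -> e / C _ C #: no change
surface: omnodosikpsi


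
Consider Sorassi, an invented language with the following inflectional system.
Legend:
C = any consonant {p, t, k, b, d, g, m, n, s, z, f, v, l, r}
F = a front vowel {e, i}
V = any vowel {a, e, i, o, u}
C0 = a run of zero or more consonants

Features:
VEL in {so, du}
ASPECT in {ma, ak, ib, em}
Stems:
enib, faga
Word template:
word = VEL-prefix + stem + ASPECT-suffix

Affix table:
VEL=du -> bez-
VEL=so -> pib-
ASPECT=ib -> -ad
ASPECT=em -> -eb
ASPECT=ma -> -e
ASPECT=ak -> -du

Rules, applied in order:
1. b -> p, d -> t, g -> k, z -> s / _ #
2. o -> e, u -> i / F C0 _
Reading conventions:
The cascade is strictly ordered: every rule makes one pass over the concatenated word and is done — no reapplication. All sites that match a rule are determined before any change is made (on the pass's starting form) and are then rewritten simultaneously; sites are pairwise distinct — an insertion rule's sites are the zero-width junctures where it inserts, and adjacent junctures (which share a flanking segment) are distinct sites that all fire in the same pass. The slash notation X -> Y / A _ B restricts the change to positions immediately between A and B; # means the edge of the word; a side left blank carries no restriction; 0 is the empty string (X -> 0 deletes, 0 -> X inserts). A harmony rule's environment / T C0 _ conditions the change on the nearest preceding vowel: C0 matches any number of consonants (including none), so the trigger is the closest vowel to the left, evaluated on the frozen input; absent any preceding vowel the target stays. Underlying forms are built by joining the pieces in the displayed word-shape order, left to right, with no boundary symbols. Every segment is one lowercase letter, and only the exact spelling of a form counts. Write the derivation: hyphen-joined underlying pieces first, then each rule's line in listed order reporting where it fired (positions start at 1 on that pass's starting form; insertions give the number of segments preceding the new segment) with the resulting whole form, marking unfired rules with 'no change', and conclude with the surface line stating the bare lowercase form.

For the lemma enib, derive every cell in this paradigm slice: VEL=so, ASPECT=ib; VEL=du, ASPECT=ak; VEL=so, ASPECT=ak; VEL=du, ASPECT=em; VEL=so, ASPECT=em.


cell VEL=so, ASPECT=ib:
underlying: pib-enib-ad
1. b -> p, d -> t, g -> k, z -> s / _ #: fires at position(s) 9: pibenibat
2. o -> e, u -> i / F C0 _: no change
surface: pibenibat

cell VEL=du, ASPECT=ak:
underlying: bez-enib-du
1. b -> p, d -> t, g -> k, z -> s / _ #: no change
2. o -> e, u -> i / F C0 _: fires at position(s) 9: bezenibdi
surface: bezenibdi

cell VEL=so, ASPECT=ak:
underlying: pib-enib-du
1. b -> p, d -> t, g -> k, z -> s / _ #: no change
2. o -> e, u -> i / F C0 _: fires at position(s) 9: pibenibdi
surface: pibenibdi

cell VEL=du, ASPECT=em:
underlying: bez-enib-eb
1. b -> p, d -> t, g -> k, z -> s / _ #: fires at position(s) 9: bezenibep
2. o -> e, u -> i / F C0 _: no change
surface: bezenibep

cell VEL=so, ASPECT=em:
underlying: pib-enib-eb
1. b -> p, d -> t, g -> k, z -> s / _ #: fires at position(s) 9: pibenibep
2. o -> e, u -> i / F C0 _: no change
surface: pibenibep
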